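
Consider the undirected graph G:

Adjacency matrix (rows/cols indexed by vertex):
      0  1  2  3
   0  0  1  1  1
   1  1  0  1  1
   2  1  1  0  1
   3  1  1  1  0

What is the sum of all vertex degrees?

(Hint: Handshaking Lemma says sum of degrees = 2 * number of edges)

Count edges: 6 edges.
By Handshaking Lemma: sum of degrees = 2 * 6 = 12.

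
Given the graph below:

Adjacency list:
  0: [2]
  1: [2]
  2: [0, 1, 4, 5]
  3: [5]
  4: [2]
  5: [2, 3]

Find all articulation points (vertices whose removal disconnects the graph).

An articulation point is a vertex whose removal disconnects the graph.
Articulation points: [2, 5]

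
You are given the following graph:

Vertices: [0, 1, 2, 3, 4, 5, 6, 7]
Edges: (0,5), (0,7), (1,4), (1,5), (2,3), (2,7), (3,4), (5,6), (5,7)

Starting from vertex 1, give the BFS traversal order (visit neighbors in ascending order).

BFS from vertex 1 (neighbors processed in ascending order):
Visit order: 1, 4, 5, 3, 0, 6, 7, 2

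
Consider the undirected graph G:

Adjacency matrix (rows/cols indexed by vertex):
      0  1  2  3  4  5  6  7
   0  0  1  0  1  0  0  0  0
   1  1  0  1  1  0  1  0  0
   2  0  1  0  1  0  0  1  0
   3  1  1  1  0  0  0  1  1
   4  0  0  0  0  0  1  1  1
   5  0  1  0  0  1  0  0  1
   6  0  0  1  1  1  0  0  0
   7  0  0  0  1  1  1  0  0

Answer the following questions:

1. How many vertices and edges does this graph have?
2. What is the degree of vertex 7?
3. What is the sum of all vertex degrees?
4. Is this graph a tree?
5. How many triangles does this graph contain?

Count: 8 vertices, 13 edges.
Vertex 7 has neighbors [3, 4, 5], degree = 3.
Handshaking lemma: 2 * 13 = 26.
A tree on 8 vertices has 7 edges. This graph has 13 edges (6 extra). Not a tree.
Number of triangles = 4.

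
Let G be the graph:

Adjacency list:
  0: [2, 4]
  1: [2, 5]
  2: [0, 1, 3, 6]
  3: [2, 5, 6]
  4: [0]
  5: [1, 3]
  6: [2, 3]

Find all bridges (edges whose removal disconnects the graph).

A bridge is an edge whose removal increases the number of connected components.
Bridges found: (0,2), (0,4)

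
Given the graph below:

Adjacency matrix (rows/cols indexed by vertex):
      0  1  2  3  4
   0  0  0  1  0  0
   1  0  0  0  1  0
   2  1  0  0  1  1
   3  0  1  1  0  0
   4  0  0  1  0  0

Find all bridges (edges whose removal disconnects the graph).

A bridge is an edge whose removal increases the number of connected components.
Bridges found: (0,2), (1,3), (2,3), (2,4)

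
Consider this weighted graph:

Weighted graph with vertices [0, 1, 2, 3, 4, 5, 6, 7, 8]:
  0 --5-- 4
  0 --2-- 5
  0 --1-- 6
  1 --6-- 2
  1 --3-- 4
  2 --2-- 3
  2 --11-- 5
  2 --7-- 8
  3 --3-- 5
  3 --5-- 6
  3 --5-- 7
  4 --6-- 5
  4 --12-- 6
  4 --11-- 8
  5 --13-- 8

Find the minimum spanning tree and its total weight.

Applying Kruskal's algorithm (sort edges by weight, add if no cycle):
  Add (0,6) w=1
  Add (0,5) w=2
  Add (2,3) w=2
  Add (1,4) w=3
  Add (3,5) w=3
  Add (0,4) w=5
  Add (3,7) w=5
  Skip (3,6) w=5 (creates cycle)
  Skip (1,2) w=6 (creates cycle)
  Skip (4,5) w=6 (creates cycle)
  Add (2,8) w=7
  Skip (2,5) w=11 (creates cycle)
  Skip (4,8) w=11 (creates cycle)
  Skip (4,6) w=12 (creates cycle)
  Skip (5,8) w=13 (creates cycle)
MST weight = 28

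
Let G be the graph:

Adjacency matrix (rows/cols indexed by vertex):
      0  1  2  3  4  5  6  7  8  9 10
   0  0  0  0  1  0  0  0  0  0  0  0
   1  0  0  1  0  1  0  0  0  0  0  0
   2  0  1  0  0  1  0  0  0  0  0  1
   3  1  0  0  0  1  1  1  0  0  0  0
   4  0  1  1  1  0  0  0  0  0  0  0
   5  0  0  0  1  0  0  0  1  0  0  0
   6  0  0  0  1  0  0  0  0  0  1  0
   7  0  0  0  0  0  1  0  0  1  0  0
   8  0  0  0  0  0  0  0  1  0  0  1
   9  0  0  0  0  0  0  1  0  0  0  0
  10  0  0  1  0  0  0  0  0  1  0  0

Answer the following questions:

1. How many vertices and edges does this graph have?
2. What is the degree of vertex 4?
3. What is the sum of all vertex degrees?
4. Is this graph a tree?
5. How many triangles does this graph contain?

Count: 11 vertices, 12 edges.
Vertex 4 has neighbors [1, 2, 3], degree = 3.
Handshaking lemma: 2 * 12 = 24.
A tree on 11 vertices has 10 edges. This graph has 12 edges (2 extra). Not a tree.
Number of triangles = 1.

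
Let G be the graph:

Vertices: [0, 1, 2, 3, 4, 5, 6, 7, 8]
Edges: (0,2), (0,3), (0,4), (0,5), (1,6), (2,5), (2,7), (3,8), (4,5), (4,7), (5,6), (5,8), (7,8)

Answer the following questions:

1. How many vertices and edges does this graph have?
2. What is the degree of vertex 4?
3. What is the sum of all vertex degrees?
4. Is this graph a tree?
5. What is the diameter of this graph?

Count: 9 vertices, 13 edges.
Vertex 4 has neighbors [0, 5, 7], degree = 3.
Handshaking lemma: 2 * 13 = 26.
A tree on 9 vertices has 8 edges. This graph has 13 edges (5 extra). Not a tree.
Diameter (longest shortest path) = 4.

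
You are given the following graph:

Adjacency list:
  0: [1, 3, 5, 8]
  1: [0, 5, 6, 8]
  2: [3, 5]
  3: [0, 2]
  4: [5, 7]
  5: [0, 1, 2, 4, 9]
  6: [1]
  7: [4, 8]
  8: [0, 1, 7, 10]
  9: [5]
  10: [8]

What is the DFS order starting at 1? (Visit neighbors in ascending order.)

DFS from vertex 1 (neighbors processed in ascending order):
Visit order: 1, 0, 3, 2, 5, 4, 7, 8, 10, 9, 6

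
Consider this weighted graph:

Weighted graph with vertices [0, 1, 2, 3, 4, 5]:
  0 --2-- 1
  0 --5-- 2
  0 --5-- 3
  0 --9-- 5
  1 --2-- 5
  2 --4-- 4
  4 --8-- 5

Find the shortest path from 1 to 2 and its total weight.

Using Dijkstra's algorithm from vertex 1:
Shortest path: 1 -> 0 -> 2
Total weight: 2 + 5 = 7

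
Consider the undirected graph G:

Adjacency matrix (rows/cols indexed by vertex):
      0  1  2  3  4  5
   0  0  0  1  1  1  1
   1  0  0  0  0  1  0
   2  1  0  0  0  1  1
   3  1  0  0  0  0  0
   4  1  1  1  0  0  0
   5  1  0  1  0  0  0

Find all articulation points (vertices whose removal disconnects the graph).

An articulation point is a vertex whose removal disconnects the graph.
Articulation points: [0, 4]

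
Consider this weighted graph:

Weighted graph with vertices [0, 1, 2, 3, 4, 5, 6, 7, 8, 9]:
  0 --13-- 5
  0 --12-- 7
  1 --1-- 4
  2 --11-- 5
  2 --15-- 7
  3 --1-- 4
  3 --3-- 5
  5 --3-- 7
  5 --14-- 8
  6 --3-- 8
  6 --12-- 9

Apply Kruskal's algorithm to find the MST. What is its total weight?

Applying Kruskal's algorithm (sort edges by weight, add if no cycle):
  Add (1,4) w=1
  Add (3,4) w=1
  Add (3,5) w=3
  Add (5,7) w=3
  Add (6,8) w=3
  Add (2,5) w=11
  Add (0,7) w=12
  Add (6,9) w=12
  Skip (0,5) w=13 (creates cycle)
  Add (5,8) w=14
  Skip (2,7) w=15 (creates cycle)
MST weight = 60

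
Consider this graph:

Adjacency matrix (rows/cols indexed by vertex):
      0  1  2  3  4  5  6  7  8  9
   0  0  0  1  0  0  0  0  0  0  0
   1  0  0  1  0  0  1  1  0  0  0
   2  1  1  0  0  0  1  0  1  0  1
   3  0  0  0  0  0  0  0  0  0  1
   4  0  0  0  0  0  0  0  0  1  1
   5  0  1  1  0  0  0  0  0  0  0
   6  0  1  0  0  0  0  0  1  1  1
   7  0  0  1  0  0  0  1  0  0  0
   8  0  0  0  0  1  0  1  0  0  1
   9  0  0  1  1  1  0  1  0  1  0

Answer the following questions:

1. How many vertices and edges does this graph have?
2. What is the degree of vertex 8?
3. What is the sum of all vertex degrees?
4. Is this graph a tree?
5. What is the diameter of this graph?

Count: 10 vertices, 14 edges.
Vertex 8 has neighbors [4, 6, 9], degree = 3.
Handshaking lemma: 2 * 14 = 28.
A tree on 10 vertices has 9 edges. This graph has 14 edges (5 extra). Not a tree.
Diameter (longest shortest path) = 3.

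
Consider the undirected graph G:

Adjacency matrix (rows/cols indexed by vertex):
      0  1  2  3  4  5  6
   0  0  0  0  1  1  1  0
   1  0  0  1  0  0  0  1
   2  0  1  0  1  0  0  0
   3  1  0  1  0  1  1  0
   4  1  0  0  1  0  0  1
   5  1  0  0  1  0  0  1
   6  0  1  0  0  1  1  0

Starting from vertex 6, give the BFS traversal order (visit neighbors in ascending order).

BFS from vertex 6 (neighbors processed in ascending order):
Visit order: 6, 1, 4, 5, 2, 0, 3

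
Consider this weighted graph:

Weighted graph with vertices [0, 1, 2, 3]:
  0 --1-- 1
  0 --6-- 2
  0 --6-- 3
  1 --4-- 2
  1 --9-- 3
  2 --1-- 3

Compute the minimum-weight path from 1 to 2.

Using Dijkstra's algorithm from vertex 1:
Shortest path: 1 -> 2
Total weight: 4 = 4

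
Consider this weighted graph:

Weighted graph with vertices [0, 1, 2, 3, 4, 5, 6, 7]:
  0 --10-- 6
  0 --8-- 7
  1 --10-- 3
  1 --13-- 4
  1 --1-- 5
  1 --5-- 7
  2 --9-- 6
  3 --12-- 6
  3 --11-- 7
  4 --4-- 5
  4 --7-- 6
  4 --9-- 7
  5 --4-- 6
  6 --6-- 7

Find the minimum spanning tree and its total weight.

Applying Kruskal's algorithm (sort edges by weight, add if no cycle):
  Add (1,5) w=1
  Add (4,5) w=4
  Add (5,6) w=4
  Add (1,7) w=5
  Skip (6,7) w=6 (creates cycle)
  Skip (4,6) w=7 (creates cycle)
  Add (0,7) w=8
  Add (2,6) w=9
  Skip (4,7) w=9 (creates cycle)
  Skip (0,6) w=10 (creates cycle)
  Add (1,3) w=10
  Skip (3,7) w=11 (creates cycle)
  Skip (3,6) w=12 (creates cycle)
  Skip (1,4) w=13 (creates cycle)
MST weight = 41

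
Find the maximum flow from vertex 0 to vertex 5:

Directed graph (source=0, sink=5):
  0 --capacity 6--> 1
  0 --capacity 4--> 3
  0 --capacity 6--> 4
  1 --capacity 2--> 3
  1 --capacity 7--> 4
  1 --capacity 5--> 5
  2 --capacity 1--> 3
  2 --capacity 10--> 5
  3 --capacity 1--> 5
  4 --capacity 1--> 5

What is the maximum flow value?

Computing max flow:
  Flow on (0->1): 5/6
  Flow on (0->3): 1/4
  Flow on (0->4): 1/6
  Flow on (1->5): 5/5
  Flow on (3->5): 1/1
  Flow on (4->5): 1/1
Maximum flow = 7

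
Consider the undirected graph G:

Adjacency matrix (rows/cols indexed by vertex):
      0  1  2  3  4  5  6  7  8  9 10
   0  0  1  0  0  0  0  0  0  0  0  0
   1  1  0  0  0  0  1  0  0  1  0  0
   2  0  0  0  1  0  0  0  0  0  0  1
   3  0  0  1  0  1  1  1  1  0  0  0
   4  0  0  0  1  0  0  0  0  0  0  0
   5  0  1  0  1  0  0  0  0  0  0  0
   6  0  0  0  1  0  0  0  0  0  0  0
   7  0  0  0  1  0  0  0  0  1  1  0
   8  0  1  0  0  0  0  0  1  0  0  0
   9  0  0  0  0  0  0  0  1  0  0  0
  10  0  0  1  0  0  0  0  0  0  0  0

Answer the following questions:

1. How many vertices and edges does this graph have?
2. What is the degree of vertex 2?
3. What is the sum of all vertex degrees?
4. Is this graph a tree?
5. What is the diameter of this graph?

Count: 11 vertices, 11 edges.
Vertex 2 has neighbors [3, 10], degree = 2.
Handshaking lemma: 2 * 11 = 22.
A tree on 11 vertices has 10 edges. This graph has 11 edges (1 extra). Not a tree.
Diameter (longest shortest path) = 5.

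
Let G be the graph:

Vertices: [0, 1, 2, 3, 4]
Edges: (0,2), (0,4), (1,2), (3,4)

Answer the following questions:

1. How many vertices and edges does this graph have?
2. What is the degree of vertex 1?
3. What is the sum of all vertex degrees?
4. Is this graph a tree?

Count: 5 vertices, 4 edges.
Vertex 1 has neighbors [2], degree = 1.
Handshaking lemma: 2 * 4 = 8.
A graph is a tree iff it is connected and has exactly n-1 edges. This graph is connected (all 5 vertices in one component) and has 5-1 = 4 edges. It is a tree.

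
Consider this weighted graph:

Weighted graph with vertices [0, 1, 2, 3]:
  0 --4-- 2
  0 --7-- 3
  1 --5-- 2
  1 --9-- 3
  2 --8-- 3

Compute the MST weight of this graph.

Applying Kruskal's algorithm (sort edges by weight, add if no cycle):
  Add (0,2) w=4
  Add (1,2) w=5
  Add (0,3) w=7
  Skip (2,3) w=8 (creates cycle)
  Skip (1,3) w=9 (creates cycle)
MST weight = 16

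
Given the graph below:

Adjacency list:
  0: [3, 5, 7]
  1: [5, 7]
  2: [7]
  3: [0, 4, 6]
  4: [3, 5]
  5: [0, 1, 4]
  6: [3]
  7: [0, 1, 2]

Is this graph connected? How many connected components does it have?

Checking connectivity: the graph has 1 connected component(s).
All vertices are reachable from each other. The graph IS connected.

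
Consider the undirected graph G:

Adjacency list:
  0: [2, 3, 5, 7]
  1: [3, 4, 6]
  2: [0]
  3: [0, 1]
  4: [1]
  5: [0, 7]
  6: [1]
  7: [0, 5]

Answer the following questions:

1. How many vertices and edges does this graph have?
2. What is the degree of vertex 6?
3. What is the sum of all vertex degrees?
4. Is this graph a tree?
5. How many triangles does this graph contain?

Count: 8 vertices, 8 edges.
Vertex 6 has neighbors [1], degree = 1.
Handshaking lemma: 2 * 8 = 16.
A tree on 8 vertices has 7 edges. This graph has 8 edges (1 extra). Not a tree.
Number of triangles = 1.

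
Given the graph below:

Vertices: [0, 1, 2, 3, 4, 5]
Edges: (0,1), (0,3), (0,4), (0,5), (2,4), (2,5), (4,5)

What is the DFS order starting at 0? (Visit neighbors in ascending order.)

DFS from vertex 0 (neighbors processed in ascending order):
Visit order: 0, 1, 3, 4, 2, 5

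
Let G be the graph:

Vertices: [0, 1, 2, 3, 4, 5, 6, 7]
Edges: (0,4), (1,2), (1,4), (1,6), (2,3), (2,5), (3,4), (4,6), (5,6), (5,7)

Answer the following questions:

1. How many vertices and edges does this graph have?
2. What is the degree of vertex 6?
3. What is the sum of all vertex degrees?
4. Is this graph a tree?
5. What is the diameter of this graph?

Count: 8 vertices, 10 edges.
Vertex 6 has neighbors [1, 4, 5], degree = 3.
Handshaking lemma: 2 * 10 = 20.
A tree on 8 vertices has 7 edges. This graph has 10 edges (3 extra). Not a tree.
Diameter (longest shortest path) = 4.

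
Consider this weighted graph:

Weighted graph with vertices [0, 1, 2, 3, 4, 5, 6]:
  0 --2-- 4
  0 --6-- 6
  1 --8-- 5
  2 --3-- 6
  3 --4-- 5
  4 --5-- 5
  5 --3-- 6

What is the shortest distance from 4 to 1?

Using Dijkstra's algorithm from vertex 4:
Shortest path: 4 -> 5 -> 1
Total weight: 5 + 8 = 13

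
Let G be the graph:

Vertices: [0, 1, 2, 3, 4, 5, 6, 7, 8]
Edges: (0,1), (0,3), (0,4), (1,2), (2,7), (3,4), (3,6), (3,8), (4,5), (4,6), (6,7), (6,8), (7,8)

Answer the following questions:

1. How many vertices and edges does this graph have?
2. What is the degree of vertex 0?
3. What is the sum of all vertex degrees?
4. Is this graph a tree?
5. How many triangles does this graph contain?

Count: 9 vertices, 13 edges.
Vertex 0 has neighbors [1, 3, 4], degree = 3.
Handshaking lemma: 2 * 13 = 26.
A tree on 9 vertices has 8 edges. This graph has 13 edges (5 extra). Not a tree.
Number of triangles = 4.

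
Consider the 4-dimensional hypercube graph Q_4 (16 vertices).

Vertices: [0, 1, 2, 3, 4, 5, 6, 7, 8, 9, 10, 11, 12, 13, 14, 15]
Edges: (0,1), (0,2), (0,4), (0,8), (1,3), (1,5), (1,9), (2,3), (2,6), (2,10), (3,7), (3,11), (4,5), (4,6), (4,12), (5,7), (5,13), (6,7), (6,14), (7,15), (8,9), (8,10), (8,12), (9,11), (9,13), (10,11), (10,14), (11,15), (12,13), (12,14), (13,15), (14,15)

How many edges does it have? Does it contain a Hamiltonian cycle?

Q_4 has 16 * 4 / 2 = 32 edges.
Q_4 (d >= 2) always has a Hamiltonian cycle: a 4-bit cyclic Gray code visits every vertex exactly once and returns to the start.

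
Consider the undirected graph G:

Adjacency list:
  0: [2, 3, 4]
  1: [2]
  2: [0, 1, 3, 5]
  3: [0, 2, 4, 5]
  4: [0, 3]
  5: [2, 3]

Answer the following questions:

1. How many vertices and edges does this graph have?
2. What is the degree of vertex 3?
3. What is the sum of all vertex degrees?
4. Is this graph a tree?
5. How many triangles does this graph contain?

Count: 6 vertices, 8 edges.
Vertex 3 has neighbors [0, 2, 4, 5], degree = 4.
Handshaking lemma: 2 * 8 = 16.
A tree on 6 vertices has 5 edges. This graph has 8 edges (3 extra). Not a tree.
Number of triangles = 3.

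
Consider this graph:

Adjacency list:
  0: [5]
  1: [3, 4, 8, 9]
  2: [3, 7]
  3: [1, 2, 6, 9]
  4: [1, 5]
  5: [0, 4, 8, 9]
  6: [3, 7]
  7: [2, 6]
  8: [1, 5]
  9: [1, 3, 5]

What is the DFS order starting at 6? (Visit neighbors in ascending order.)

DFS from vertex 6 (neighbors processed in ascending order):
Visit order: 6, 3, 1, 4, 5, 0, 8, 9, 2, 7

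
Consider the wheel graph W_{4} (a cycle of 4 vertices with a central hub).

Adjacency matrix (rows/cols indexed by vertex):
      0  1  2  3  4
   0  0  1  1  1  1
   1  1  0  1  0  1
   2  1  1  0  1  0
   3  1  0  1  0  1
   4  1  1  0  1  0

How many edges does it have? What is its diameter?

Wheel graph W_{4}: 4 cycle edges + 4 spoke edges = 8 edges.
The hub is distance 1 from all cycle vertices. Max distance between cycle vertices through hub is 2.
Diameter = 2.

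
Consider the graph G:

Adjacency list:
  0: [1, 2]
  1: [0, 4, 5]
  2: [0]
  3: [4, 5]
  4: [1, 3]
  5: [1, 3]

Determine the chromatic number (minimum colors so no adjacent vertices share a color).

The graph has a maximum clique of size 2 (lower bound on chromatic number).
A valid 2-coloring: {0: 1, 1: 0, 2: 0, 3: 0, 4: 1, 5: 1}.
Chromatic number = 2.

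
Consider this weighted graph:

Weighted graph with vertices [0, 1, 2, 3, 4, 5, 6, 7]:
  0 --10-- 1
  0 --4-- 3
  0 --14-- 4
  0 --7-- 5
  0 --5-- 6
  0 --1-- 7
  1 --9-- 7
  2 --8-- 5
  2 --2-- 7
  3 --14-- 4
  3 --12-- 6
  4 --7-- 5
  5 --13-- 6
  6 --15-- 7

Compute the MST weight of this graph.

Applying Kruskal's algorithm (sort edges by weight, add if no cycle):
  Add (0,7) w=1
  Add (2,7) w=2
  Add (0,3) w=4
  Add (0,6) w=5
  Add (0,5) w=7
  Add (4,5) w=7
  Skip (2,5) w=8 (creates cycle)
  Add (1,7) w=9
  Skip (0,1) w=10 (creates cycle)
  Skip (3,6) w=12 (creates cycle)
  Skip (5,6) w=13 (creates cycle)
  Skip (0,4) w=14 (creates cycle)
  Skip (3,4) w=14 (creates cycle)
  Skip (6,7) w=15 (creates cycle)
MST weight = 35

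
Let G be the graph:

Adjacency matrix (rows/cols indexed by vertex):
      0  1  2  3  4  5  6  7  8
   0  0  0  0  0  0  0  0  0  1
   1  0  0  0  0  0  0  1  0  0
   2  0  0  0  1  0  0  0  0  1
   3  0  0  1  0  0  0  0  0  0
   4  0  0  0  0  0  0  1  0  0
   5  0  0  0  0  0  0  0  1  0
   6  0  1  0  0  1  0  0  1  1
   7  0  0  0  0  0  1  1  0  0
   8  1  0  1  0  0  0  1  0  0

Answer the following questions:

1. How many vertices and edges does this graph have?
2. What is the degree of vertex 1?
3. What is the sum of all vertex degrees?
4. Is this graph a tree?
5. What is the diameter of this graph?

Count: 9 vertices, 8 edges.
Vertex 1 has neighbors [6], degree = 1.
Handshaking lemma: 2 * 8 = 16.
A graph is a tree iff it is connected and has exactly n-1 edges. This graph is connected (all 9 vertices in one component) and has 9-1 = 8 edges. It is a tree.
Diameter (longest shortest path) = 5.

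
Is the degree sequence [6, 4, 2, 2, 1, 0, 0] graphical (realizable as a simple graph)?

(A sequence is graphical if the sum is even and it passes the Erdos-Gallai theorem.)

Sum of degrees = 15. Sum is odd, so the sequence is NOT graphical.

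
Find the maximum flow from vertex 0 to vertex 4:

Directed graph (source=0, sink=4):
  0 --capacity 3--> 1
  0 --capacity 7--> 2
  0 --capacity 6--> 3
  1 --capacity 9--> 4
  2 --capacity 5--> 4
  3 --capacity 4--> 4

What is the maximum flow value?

Computing max flow:
  Flow on (0->1): 3/3
  Flow on (0->2): 5/7
  Flow on (0->3): 4/6
  Flow on (1->4): 3/9
  Flow on (2->4): 5/5
  Flow on (3->4): 4/4
Maximum flow = 12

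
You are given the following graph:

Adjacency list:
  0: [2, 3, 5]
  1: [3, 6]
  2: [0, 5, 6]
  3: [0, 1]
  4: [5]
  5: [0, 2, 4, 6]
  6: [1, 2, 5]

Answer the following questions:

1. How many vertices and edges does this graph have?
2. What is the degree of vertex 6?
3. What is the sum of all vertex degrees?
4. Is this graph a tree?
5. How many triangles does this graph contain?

Count: 7 vertices, 9 edges.
Vertex 6 has neighbors [1, 2, 5], degree = 3.
Handshaking lemma: 2 * 9 = 18.
A tree on 7 vertices has 6 edges. This graph has 9 edges (3 extra). Not a tree.
Number of triangles = 2.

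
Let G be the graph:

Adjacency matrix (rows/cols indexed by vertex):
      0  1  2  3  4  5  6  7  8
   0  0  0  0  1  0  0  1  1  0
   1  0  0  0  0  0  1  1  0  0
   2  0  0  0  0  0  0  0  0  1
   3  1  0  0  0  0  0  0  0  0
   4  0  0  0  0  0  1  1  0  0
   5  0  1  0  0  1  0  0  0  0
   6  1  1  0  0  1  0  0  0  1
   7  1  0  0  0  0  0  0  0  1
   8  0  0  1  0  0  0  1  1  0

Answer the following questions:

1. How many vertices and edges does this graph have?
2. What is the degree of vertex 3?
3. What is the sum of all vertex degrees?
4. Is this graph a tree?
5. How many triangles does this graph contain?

Count: 9 vertices, 10 edges.
Vertex 3 has neighbors [0], degree = 1.
Handshaking lemma: 2 * 10 = 20.
A tree on 9 vertices has 8 edges. This graph has 10 edges (2 extra). Not a tree.
Number of triangles = 0.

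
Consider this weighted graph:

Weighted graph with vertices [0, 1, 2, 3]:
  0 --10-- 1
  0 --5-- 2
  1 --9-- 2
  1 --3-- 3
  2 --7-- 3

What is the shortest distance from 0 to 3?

Using Dijkstra's algorithm from vertex 0:
Shortest path: 0 -> 2 -> 3
Total weight: 5 + 7 = 12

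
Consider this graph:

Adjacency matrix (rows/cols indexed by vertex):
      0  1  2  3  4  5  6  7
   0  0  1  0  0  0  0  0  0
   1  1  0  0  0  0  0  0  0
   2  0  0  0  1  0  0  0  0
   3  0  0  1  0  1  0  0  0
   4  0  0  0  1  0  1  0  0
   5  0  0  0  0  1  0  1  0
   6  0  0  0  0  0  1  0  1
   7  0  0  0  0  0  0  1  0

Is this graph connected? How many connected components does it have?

Checking connectivity: the graph has 2 connected component(s).
Components: [[0, 1], [2, 3, 4, 5, 6, 7]]. The graph is NOT connected.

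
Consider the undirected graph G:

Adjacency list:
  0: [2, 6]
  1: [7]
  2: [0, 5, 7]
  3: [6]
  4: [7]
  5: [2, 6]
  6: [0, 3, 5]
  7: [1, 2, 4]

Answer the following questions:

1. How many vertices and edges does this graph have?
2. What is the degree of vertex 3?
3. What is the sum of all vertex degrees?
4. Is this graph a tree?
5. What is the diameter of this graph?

Count: 8 vertices, 8 edges.
Vertex 3 has neighbors [6], degree = 1.
Handshaking lemma: 2 * 8 = 16.
A tree on 8 vertices has 7 edges. This graph has 8 edges (1 extra). Not a tree.
Diameter (longest shortest path) = 5.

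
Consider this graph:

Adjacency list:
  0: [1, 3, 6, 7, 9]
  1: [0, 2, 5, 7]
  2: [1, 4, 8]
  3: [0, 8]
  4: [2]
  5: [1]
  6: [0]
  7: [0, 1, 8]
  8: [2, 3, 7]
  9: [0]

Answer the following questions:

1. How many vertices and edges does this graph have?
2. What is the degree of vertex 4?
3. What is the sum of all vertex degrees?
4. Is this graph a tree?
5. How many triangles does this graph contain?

Count: 10 vertices, 12 edges.
Vertex 4 has neighbors [2], degree = 1.
Handshaking lemma: 2 * 12 = 24.
A tree on 10 vertices has 9 edges. This graph has 12 edges (3 extra). Not a tree.
Number of triangles = 1.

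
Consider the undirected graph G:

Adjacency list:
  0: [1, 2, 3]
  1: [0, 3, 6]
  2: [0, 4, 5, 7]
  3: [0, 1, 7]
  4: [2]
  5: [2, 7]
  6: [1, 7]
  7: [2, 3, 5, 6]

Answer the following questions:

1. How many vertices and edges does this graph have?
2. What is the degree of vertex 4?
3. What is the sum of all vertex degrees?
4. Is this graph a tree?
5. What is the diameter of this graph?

Count: 8 vertices, 11 edges.
Vertex 4 has neighbors [2], degree = 1.
Handshaking lemma: 2 * 11 = 22.
A tree on 8 vertices has 7 edges. This graph has 11 edges (4 extra). Not a tree.
Diameter (longest shortest path) = 3.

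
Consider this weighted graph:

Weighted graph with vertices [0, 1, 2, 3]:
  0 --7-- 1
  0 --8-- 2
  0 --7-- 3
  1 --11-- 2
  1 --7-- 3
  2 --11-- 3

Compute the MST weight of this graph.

Applying Kruskal's algorithm (sort edges by weight, add if no cycle):
  Add (0,1) w=7
  Add (0,3) w=7
  Skip (1,3) w=7 (creates cycle)
  Add (0,2) w=8
  Skip (1,2) w=11 (creates cycle)
  Skip (2,3) w=11 (creates cycle)
MST weight = 22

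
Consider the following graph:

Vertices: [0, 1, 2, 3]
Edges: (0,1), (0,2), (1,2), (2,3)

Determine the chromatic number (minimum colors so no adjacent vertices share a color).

The graph has a maximum clique of size 3 (lower bound on chromatic number).
A valid 3-coloring: {0: 1, 1: 2, 2: 0, 3: 1}.
Chromatic number = 3.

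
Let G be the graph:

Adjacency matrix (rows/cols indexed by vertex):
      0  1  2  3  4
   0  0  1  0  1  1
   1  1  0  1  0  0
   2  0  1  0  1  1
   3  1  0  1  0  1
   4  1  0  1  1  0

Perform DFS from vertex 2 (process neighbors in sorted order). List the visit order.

DFS from vertex 2 (neighbors processed in ascending order):
Visit order: 2, 1, 0, 3, 4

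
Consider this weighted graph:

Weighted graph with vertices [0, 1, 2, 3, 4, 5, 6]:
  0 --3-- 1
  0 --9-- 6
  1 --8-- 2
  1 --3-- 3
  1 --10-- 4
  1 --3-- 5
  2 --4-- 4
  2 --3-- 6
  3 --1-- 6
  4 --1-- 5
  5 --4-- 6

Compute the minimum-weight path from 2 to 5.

Using Dijkstra's algorithm from vertex 2:
Shortest path: 2 -> 4 -> 5
Total weight: 4 + 1 = 5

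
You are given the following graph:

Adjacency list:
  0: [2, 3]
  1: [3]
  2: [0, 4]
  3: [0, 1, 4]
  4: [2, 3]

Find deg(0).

Vertex 0 has neighbors [2, 3], so deg(0) = 2.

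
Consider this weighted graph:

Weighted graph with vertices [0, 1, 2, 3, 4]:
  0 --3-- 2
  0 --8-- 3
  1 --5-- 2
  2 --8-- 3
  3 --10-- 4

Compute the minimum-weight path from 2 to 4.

Using Dijkstra's algorithm from vertex 2:
Shortest path: 2 -> 3 -> 4
Total weight: 8 + 10 = 18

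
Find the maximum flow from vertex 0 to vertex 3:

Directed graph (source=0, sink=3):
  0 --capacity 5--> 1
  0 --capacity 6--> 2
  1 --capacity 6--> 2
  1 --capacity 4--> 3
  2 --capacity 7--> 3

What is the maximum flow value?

Computing max flow:
  Flow on (0->1): 5/5
  Flow on (0->2): 6/6
  Flow on (1->2): 1/6
  Flow on (1->3): 4/4
  Flow on (2->3): 7/7
Maximum flow = 11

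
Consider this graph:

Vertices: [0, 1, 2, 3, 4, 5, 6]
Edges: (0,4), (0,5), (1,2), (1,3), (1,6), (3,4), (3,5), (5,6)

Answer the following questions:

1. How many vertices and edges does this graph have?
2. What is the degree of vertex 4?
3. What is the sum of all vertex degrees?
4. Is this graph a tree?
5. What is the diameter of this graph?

Count: 7 vertices, 8 edges.
Vertex 4 has neighbors [0, 3], degree = 2.
Handshaking lemma: 2 * 8 = 16.
A tree on 7 vertices has 6 edges. This graph has 8 edges (2 extra). Not a tree.
Diameter (longest shortest path) = 4.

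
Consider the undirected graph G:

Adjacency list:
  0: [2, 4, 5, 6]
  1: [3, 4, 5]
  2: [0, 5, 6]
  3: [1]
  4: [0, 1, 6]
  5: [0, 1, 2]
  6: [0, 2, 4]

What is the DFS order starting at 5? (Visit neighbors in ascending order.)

DFS from vertex 5 (neighbors processed in ascending order):
Visit order: 5, 0, 2, 6, 4, 1, 3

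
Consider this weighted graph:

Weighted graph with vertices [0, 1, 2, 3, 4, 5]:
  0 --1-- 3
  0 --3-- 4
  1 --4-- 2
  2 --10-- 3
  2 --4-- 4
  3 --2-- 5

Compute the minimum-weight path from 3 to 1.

Using Dijkstra's algorithm from vertex 3:
Shortest path: 3 -> 0 -> 4 -> 2 -> 1
Total weight: 1 + 3 + 4 + 4 = 12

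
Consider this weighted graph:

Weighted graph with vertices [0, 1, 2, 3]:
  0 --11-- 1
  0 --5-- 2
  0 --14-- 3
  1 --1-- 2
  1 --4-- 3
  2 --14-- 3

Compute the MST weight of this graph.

Applying Kruskal's algorithm (sort edges by weight, add if no cycle):
  Add (1,2) w=1
  Add (1,3) w=4
  Add (0,2) w=5
  Skip (0,1) w=11 (creates cycle)
  Skip (0,3) w=14 (creates cycle)
  Skip (2,3) w=14 (creates cycle)
MST weight = 10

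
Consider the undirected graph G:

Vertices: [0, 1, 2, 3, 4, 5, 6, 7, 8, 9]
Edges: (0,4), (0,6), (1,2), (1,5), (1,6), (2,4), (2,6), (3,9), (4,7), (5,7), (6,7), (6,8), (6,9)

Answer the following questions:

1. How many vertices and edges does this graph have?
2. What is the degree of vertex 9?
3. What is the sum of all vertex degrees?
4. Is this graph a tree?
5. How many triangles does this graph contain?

Count: 10 vertices, 13 edges.
Vertex 9 has neighbors [3, 6], degree = 2.
Handshaking lemma: 2 * 13 = 26.
A tree on 10 vertices has 9 edges. This graph has 13 edges (4 extra). Not a tree.
Number of triangles = 1.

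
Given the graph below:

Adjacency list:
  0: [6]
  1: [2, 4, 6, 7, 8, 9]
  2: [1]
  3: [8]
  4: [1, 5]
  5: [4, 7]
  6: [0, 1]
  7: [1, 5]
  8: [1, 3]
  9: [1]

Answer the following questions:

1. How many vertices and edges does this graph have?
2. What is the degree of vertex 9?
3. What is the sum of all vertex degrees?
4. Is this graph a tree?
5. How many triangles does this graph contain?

Count: 10 vertices, 10 edges.
Vertex 9 has neighbors [1], degree = 1.
Handshaking lemma: 2 * 10 = 20.
A tree on 10 vertices has 9 edges. This graph has 10 edges (1 extra). Not a tree.
Number of triangles = 0.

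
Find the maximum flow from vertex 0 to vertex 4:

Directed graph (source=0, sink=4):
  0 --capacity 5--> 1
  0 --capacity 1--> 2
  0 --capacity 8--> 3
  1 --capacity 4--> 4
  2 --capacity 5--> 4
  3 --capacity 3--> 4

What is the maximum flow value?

Computing max flow:
  Flow on (0->1): 4/5
  Flow on (0->2): 1/1
  Flow on (0->3): 3/8
  Flow on (1->4): 4/4
  Flow on (2->4): 1/5
  Flow on (3->4): 3/3
Maximum flow = 8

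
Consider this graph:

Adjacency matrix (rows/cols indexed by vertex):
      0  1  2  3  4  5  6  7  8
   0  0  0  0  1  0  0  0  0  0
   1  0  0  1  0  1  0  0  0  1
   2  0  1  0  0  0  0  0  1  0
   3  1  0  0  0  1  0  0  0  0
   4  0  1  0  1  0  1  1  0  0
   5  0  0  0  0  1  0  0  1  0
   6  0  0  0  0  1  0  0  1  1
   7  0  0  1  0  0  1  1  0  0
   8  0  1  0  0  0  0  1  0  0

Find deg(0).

Vertex 0 has neighbors [3], so deg(0) = 1.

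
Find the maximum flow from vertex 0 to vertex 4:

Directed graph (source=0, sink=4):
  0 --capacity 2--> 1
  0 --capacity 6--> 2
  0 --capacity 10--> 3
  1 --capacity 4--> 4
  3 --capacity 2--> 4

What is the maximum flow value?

Computing max flow:
  Flow on (0->1): 2/2
  Flow on (0->3): 2/10
  Flow on (1->4): 2/4
  Flow on (3->4): 2/2
Maximum flow = 4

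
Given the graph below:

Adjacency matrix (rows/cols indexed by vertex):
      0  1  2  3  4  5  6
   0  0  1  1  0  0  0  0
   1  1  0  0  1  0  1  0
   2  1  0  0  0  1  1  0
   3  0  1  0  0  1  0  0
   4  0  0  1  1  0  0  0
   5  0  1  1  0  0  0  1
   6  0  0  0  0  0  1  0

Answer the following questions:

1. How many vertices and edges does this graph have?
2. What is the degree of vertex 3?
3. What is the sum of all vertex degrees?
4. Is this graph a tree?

Count: 7 vertices, 8 edges.
Vertex 3 has neighbors [1, 4], degree = 2.
Handshaking lemma: 2 * 8 = 16.
A tree on 7 vertices has 6 edges. This graph has 8 edges (2 extra). Not a tree.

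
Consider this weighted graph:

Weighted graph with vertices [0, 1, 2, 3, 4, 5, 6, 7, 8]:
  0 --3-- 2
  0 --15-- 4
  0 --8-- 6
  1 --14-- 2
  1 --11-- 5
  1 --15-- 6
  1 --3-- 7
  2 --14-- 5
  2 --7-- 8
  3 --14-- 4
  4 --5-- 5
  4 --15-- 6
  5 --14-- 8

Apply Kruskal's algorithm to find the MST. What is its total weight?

Applying Kruskal's algorithm (sort edges by weight, add if no cycle):
  Add (0,2) w=3
  Add (1,7) w=3
  Add (4,5) w=5
  Add (2,8) w=7
  Add (0,6) w=8
  Add (1,5) w=11
  Add (1,2) w=14
  Skip (2,5) w=14 (creates cycle)
  Add (3,4) w=14
  Skip (5,8) w=14 (creates cycle)
  Skip (0,4) w=15 (creates cycle)
  Skip (1,6) w=15 (creates cycle)
  Skip (4,6) w=15 (creates cycle)
MST weight = 65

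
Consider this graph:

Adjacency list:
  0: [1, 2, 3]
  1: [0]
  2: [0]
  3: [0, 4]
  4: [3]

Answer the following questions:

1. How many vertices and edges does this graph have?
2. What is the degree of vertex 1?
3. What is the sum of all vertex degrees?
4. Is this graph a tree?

Count: 5 vertices, 4 edges.
Vertex 1 has neighbors [0], degree = 1.
Handshaking lemma: 2 * 4 = 8.
A graph is a tree iff it is connected and has exactly n-1 edges. This graph is connected (all 5 vertices in one component) and has 5-1 = 4 edges. It is a tree.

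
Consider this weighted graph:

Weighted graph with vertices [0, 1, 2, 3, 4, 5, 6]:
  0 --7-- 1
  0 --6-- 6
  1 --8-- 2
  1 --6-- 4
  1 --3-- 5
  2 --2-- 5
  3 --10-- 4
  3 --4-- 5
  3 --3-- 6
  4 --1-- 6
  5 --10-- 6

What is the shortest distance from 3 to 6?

Using Dijkstra's algorithm from vertex 3:
Shortest path: 3 -> 6
Total weight: 3 = 3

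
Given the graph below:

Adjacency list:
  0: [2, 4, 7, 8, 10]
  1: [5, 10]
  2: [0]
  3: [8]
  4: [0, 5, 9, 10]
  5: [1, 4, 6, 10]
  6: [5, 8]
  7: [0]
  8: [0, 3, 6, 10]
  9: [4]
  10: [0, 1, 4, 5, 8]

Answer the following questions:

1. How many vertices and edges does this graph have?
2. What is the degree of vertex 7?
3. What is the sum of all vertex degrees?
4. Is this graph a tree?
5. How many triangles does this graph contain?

Count: 11 vertices, 15 edges.
Vertex 7 has neighbors [0], degree = 1.
Handshaking lemma: 2 * 15 = 30.
A tree on 11 vertices has 10 edges. This graph has 15 edges (5 extra). Not a tree.
Number of triangles = 4.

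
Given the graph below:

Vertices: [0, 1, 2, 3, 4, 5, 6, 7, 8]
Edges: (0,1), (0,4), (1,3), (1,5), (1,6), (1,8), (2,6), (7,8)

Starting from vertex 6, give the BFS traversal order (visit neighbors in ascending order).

BFS from vertex 6 (neighbors processed in ascending order):
Visit order: 6, 1, 2, 0, 3, 5, 8, 4, 7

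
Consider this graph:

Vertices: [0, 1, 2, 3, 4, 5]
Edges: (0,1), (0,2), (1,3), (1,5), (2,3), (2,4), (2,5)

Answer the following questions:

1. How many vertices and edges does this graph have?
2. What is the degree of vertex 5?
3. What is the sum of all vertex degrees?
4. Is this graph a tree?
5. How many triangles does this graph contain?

Count: 6 vertices, 7 edges.
Vertex 5 has neighbors [1, 2], degree = 2.
Handshaking lemma: 2 * 7 = 14.
A tree on 6 vertices has 5 edges. This graph has 7 edges (2 extra). Not a tree.
Number of triangles = 0.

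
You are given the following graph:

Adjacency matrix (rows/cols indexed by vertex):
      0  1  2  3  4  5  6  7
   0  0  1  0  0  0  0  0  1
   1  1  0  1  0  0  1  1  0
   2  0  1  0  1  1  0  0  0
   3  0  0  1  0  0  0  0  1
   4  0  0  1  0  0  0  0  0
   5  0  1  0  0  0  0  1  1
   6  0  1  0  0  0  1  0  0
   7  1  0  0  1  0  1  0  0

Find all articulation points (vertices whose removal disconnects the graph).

An articulation point is a vertex whose removal disconnects the graph.
Articulation points: [2]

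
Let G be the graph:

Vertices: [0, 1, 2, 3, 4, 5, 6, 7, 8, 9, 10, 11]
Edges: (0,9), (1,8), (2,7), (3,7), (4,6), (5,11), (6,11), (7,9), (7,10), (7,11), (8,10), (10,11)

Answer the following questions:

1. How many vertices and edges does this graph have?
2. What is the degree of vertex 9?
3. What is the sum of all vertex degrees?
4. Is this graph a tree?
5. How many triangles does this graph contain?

Count: 12 vertices, 12 edges.
Vertex 9 has neighbors [0, 7], degree = 2.
Handshaking lemma: 2 * 12 = 24.
A tree on 12 vertices has 11 edges. This graph has 12 edges (1 extra). Not a tree.
Number of triangles = 1.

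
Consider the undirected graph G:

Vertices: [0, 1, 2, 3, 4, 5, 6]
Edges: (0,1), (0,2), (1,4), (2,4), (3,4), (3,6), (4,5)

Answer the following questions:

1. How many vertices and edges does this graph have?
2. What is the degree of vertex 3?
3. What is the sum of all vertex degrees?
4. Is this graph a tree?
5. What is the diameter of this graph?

Count: 7 vertices, 7 edges.
Vertex 3 has neighbors [4, 6], degree = 2.
Handshaking lemma: 2 * 7 = 14.
A tree on 7 vertices has 6 edges. This graph has 7 edges (1 extra). Not a tree.
Diameter (longest shortest path) = 4.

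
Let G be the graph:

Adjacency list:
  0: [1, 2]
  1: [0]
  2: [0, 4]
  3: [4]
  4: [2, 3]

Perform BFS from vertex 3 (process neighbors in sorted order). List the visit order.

BFS from vertex 3 (neighbors processed in ascending order):
Visit order: 3, 4, 2, 0, 1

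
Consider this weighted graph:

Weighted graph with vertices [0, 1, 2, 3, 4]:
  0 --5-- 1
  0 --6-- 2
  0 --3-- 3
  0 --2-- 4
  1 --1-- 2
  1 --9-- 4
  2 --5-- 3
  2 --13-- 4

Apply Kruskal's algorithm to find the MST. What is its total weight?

Applying Kruskal's algorithm (sort edges by weight, add if no cycle):
  Add (1,2) w=1
  Add (0,4) w=2
  Add (0,3) w=3
  Add (0,1) w=5
  Skip (2,3) w=5 (creates cycle)
  Skip (0,2) w=6 (creates cycle)
  Skip (1,4) w=9 (creates cycle)
  Skip (2,4) w=13 (creates cycle)
MST weight = 11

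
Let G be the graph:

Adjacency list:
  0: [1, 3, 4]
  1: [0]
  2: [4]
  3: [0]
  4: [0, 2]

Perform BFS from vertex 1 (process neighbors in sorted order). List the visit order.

BFS from vertex 1 (neighbors processed in ascending order):
Visit order: 1, 0, 3, 4, 2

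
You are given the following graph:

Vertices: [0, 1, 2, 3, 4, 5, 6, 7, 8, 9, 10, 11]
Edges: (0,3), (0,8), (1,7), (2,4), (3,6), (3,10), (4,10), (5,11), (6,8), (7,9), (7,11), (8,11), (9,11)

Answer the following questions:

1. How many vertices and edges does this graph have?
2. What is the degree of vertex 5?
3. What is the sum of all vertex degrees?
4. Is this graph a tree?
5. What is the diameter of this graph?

Count: 12 vertices, 13 edges.
Vertex 5 has neighbors [11], degree = 1.
Handshaking lemma: 2 * 13 = 26.
A tree on 12 vertices has 11 edges. This graph has 13 edges (2 extra). Not a tree.
Diameter (longest shortest path) = 8.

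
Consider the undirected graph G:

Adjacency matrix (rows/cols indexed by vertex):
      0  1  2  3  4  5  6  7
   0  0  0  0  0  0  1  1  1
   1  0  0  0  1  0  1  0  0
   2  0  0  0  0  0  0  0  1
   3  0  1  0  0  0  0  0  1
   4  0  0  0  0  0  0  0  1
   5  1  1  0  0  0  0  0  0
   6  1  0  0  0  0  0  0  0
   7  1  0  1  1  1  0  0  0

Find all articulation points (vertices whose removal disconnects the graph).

An articulation point is a vertex whose removal disconnects the graph.
Articulation points: [0, 7]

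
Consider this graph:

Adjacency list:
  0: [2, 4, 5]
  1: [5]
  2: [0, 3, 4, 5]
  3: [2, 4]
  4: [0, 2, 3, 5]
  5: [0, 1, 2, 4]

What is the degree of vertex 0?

Vertex 0 has neighbors [2, 4, 5], so deg(0) = 3.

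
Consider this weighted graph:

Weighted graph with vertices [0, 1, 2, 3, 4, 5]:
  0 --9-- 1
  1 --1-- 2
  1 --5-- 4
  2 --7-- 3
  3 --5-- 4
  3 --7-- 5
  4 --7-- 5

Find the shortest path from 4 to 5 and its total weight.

Using Dijkstra's algorithm from vertex 4:
Shortest path: 4 -> 5
Total weight: 7 = 7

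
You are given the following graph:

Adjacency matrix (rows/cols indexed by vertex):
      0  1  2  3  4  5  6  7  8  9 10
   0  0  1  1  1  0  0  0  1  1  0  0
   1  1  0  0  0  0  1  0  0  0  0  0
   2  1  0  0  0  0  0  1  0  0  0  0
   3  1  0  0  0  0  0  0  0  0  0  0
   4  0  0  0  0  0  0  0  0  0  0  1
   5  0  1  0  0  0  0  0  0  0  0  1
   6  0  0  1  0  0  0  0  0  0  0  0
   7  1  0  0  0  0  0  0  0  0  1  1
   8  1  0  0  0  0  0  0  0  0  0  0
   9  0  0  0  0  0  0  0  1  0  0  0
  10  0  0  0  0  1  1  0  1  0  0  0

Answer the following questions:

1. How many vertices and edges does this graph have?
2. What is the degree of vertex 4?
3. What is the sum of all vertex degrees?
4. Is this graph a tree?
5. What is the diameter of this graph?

Count: 11 vertices, 11 edges.
Vertex 4 has neighbors [10], degree = 1.
Handshaking lemma: 2 * 11 = 22.
A tree on 11 vertices has 10 edges. This graph has 11 edges (1 extra). Not a tree.
Diameter (longest shortest path) = 5.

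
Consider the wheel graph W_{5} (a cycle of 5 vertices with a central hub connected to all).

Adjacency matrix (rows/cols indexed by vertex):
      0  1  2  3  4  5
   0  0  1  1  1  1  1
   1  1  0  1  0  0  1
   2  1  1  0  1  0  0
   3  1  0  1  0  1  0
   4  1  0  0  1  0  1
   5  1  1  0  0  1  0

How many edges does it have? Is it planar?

Wheel graph W_{5}: 5 cycle edges + 5 spoke edges = 10 edges.
Total vertices: 6.
The graph is planar.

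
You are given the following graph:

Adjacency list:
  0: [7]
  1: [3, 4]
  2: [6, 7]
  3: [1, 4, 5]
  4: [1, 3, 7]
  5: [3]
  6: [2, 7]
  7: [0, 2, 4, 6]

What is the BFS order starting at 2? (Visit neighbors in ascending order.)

BFS from vertex 2 (neighbors processed in ascending order):
Visit order: 2, 6, 7, 0, 4, 1, 3, 5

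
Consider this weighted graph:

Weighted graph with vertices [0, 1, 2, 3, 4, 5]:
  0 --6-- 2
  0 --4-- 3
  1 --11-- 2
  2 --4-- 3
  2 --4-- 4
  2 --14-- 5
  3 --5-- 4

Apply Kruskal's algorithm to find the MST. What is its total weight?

Applying Kruskal's algorithm (sort edges by weight, add if no cycle):
  Add (0,3) w=4
  Add (2,3) w=4
  Add (2,4) w=4
  Skip (3,4) w=5 (creates cycle)
  Skip (0,2) w=6 (creates cycle)
  Add (1,2) w=11
  Add (2,5) w=14
MST weight = 37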